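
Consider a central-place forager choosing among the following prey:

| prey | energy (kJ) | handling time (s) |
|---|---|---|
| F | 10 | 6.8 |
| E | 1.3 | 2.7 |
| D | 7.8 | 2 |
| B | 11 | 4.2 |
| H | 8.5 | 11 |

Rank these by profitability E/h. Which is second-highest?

In descending order of E/h:
D: 7.8/2 = 3.9 kJ/s
B: 11/4.2 = 2.62 kJ/s
F: 10/6.8 = 1.47 kJ/s
H: 8.5/11 = 0.773 kJ/s
E: 1.3/2.7 = 0.481 kJ/s

B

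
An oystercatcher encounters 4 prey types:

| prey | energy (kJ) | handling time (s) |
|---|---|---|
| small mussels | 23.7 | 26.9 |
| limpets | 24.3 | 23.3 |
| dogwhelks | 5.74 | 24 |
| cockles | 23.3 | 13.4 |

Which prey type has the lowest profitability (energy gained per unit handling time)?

dogwhelks

In descending order of E/h:
cockles: 23.3/13.4 = 1.74 kJ/s
limpets: 24.3/23.3 = 1.04 kJ/s
small mussels: 23.7/26.9 = 0.881 kJ/s
dogwhelks: 5.74/24 = 0.239 kJ/s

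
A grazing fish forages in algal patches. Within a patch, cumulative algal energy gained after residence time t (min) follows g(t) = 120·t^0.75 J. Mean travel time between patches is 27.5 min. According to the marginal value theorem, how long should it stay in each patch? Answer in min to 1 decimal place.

82.5 min

Optimal t* satisfies g'(t*) = g(t*)/(T + t*).
g'(t) = 0.75·120·t^-0.25. Setting 0.75·120·t^-0.25 = 120·t^0.75/(27.5+t) gives 0.75(27.5+t) = t, so 0.25·t = 0.75×27.5.
t* = 0.75×27.5/0.25 = 82.5 min.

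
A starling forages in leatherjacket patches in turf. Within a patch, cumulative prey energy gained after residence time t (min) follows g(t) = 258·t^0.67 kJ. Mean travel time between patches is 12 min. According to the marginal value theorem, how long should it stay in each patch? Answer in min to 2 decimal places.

Maximise g(t)/(T+t): set derivative to zero → g'(t)(T+t) = g(t).
g'(t) = 0.67·258·t^-0.33. Setting 0.67·258·t^-0.33 = 258·t^0.67/(12+t) gives 0.67(12+t) = t, so 0.33·t = 0.67×12.
t* = 0.67×12/0.33 = 24.36 min.

24.36 min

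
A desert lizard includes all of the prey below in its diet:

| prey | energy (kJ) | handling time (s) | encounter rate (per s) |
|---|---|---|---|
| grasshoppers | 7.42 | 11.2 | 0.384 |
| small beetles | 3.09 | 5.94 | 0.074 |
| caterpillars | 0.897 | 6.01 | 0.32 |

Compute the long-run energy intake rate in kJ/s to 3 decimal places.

R = (0.384×7.42 + 0.074×3.09 + 0.32×0.897) / (1 + 0.384×11.2 + 0.074×5.94 + 0.32×6.01) = 3.365/7.664 = 0.4391 kJ/s.

0.439 kJ/s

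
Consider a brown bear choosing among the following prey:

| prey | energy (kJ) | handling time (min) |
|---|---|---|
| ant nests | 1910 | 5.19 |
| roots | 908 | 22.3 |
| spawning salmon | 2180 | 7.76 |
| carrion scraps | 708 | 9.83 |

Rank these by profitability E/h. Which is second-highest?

Profitability E/h (kJ/min): ant nests = 1910/5.19 = 368, roots = 908/22.3 = 40.7, spawning salmon = 2180/7.76 = 281, carrion scraps = 708/9.83 = 72.
Ranked: ant nests > spawning salmon > carrion scraps > roots.

spawning salmon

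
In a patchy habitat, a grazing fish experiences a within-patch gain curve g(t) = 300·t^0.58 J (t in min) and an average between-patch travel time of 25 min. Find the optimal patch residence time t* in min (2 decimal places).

34.52 min

By the marginal value theorem, leave when the instantaneous gain rate g'(t) equals the habitat-wide average g(t)/(T + t).
g'(t) = 0.58·300·t^-0.42. Setting 0.58·300·t^-0.42 = 300·t^0.58/(25+t) gives 0.58(25+t) = t, so 0.42·t = 0.58×25.
t* = 0.58×25/0.42 = 34.52 min.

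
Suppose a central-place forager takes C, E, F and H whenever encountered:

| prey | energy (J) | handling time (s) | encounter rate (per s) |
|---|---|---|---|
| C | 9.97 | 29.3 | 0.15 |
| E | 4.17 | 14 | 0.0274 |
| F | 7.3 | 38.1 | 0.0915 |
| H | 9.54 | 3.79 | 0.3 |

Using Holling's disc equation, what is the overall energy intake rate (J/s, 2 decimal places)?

0.49 J/s

Energy encountered per unit search time: 0.15×9.97 + 0.0274×4.17 + 0.0915×7.3 + 0.3×9.54 = 5.14 J/s.
Handling time per unit search time: 0.15×29.3 + 0.0274×14 + 0.0915×38.1 + 0.3×3.79 = 9.402.
Rate = 5.14/(1 + 9.402) = 0.4941 J/s.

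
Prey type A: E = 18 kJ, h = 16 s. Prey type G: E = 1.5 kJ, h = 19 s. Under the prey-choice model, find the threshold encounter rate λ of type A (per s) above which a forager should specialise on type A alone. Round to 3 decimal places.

0.005 per s

The zero-one rule: include type G iff E₂/h₂ > λE₁/(1+λh₁). Equality gives the switch point.
λE₁h₂ = E₂ + λE₂h₁ ⇒ λ = E₂/(E₁h₂ − E₂h₁) = 1.5/(342 − 24) = 0.004717 per s.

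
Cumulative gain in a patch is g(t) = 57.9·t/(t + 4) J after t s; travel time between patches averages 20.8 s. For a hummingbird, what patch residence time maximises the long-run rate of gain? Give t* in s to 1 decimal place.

9.1 s

By the marginal value theorem, leave when the instantaneous gain rate g'(t) equals the habitat-wide average g(t)/(T + t).
g'(t) = 57.9·4/(t + 4)². Setting 57.9·4/(t+4)² = 57.9t/[(t+4)(20.8+t)] gives 4(20.8+t) = t(t+4), so t² = 4×20.8 = 83.2.
t* = √83.2 = 9.121 s.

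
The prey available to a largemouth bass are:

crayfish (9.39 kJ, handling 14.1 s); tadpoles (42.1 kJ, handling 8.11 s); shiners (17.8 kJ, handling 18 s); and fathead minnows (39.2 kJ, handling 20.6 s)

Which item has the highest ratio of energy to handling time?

tadpoles

In descending order of E/h:
tadpoles: 42.1/8.11 = 5.19 kJ/s
fathead minnows: 39.2/20.6 = 1.9 kJ/s
shiners: 17.8/18 = 0.989 kJ/s
crayfish: 9.39/14.1 = 0.666 kJ/s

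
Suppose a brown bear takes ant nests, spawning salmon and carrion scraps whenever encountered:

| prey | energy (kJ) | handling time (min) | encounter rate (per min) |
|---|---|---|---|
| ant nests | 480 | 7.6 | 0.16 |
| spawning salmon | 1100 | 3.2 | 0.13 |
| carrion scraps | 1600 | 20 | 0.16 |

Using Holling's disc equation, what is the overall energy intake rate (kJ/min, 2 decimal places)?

81.58 kJ/min

Energy encountered per unit search time: 0.16×480 + 0.13×1100 + 0.16×1600 = 475.8 kJ/min.
Handling time per unit search time: 0.16×7.6 + 0.13×3.2 + 0.16×20 = 4.832.
Rate = 475.8/(1 + 4.832) = 81.58 kJ/min.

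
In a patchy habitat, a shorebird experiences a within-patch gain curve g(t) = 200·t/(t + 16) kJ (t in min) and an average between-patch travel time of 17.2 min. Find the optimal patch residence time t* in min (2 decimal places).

Maximise g(t)/(T+t): set derivative to zero → g'(t)(T+t) = g(t).
g'(t) = 200·16/(t + 16)². Setting 200·16/(t+16)² = 200t/[(t+16)(17.2+t)] gives 16(17.2+t) = t(t+16), so t² = 16×17.2 = 275.2.
t* = √275.2 = 16.59 min.

16.59 min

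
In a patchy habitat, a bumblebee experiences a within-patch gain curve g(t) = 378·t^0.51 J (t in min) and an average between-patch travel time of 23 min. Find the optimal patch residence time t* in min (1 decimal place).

Optimal t* satisfies g'(t*) = g(t*)/(T + t*).
g'(t) = 0.51·378·t^-0.49. Setting 0.51·378·t^-0.49 = 378·t^0.51/(23+t) gives 0.51(23+t) = t, so 0.49·t = 0.51×23.
t* = 0.51×23/0.49 = 23.94 min.

23.9 min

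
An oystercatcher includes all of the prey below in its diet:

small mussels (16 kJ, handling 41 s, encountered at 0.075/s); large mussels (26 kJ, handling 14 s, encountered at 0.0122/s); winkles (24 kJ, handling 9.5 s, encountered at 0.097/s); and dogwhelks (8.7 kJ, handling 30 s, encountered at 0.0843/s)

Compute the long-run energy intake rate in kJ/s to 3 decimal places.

Energy encountered per unit search time: 0.075×16 + 0.0122×26 + 0.097×24 + 0.0843×8.7 = 4.579 kJ/s.
Handling time per unit search time: 0.075×41 + 0.0122×14 + 0.097×9.5 + 0.0843×30 = 6.696.
Rate = 4.579/(1 + 6.696) = 0.5949 kJ/s.

0.595 kJ/s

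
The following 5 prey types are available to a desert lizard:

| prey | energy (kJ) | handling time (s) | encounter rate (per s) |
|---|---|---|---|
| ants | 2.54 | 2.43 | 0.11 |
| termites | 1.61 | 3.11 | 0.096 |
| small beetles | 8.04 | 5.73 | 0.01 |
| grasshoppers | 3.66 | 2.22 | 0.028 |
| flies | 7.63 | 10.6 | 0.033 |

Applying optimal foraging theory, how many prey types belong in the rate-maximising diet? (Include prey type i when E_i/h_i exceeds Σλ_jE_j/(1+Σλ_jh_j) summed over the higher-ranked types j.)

Rank by E/h (kJ/s): grasshoppers 1.65, small beetles 1.4, ants 1.05, flies 0.72, termites 0.518. Include each in turn until the next type's E/h falls below the running intake rate.
Rate on top 1: 0.09648. small beetles: 1.4 > 0.09648 → include.
Rate on top 2: 0.1634. ants: 1.05 > 0.1634 → include.
Rate on top 3: 0.3334. flies: 0.72 > 0.3334 → include.
Rate on top 4: 0.4112. termites: 0.518 > 0.4112 → include.
Optimal diet: grasshoppers, small beetles, ants, flies, termites — 5 of 5 types.

5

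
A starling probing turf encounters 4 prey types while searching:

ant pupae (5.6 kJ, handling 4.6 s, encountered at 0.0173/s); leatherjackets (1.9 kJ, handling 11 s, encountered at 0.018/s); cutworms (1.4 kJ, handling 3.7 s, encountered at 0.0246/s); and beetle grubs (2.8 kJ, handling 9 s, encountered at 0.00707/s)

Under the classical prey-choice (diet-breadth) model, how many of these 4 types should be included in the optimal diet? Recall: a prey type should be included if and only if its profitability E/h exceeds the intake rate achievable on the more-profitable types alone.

4

Rank by E/h (kJ/s): ant pupae 1.22, cutworms 0.378, beetle grubs 0.311, leatherjackets 0.173. Include each in turn until the next type's E/h falls below the running intake rate.
Rate on top 1: 0.08974. cutworms: 0.378 > 0.08974 → include.
Rate on top 2: 0.1122. beetle grubs: 0.311 > 0.1122 → include.
Rate on top 3: 0.1224. leatherjackets: 0.173 > 0.1224 → include.
Optimal diet: ant pupae, cutworms, beetle grubs, leatherjackets — 4 of 4 types.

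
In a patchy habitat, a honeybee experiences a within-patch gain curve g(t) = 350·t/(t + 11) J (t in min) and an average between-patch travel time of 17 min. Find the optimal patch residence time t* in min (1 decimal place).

13.7 min

By the marginal value theorem, leave when the instantaneous gain rate g'(t) equals the habitat-wide average g(t)/(T + t).
g'(t) = 350·11/(t + 11)². Setting 350·11/(t+11)² = 350t/[(t+11)(17+t)] gives 11(17+t) = t(t+11), so t² = 11×17 = 187.
t* = √187 = 13.67 min.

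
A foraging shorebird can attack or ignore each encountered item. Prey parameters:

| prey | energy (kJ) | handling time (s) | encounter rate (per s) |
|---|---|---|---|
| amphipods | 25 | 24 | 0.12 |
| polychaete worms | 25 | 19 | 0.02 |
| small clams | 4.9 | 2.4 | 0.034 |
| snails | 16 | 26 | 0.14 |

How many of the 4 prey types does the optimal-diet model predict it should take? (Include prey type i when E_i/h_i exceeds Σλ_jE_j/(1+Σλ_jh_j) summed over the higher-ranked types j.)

3

Profitabilities (E/h, kJ/s): small clams 2.04, polychaete worms 1.32, amphipods 1.04, snails 0.615. Add prey in this order while the next type's profitability exceeds the intake rate on those already taken.
Rate on top 1: 0.154. polychaete worms: 1.32 > 0.154 → include.
Rate on top 2: 0.4561. amphipods: 1.04 > 0.4561 → include.
Rate on top 3: 0.8445. snails: 0.615 < 0.8445 → exclude; stop.
Optimal diet: small clams, polychaete worms, amphipods — 3 of 4 types.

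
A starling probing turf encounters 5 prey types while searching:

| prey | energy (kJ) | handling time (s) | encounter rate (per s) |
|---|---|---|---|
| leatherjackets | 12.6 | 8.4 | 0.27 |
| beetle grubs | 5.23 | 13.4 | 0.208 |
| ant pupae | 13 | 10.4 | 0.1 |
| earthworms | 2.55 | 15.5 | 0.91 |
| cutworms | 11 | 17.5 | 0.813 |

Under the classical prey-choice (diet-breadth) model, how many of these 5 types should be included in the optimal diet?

2

E/h in descending order: leatherjackets 1.5, ant pupae 1.25, cutworms 0.629, beetle grubs 0.39, earthworms 0.165 kJ/s. The optimal diet is the largest prefix of this list for which every included type satisfies E_i/h_i > R on the types above it.
Rate on top 1: 1.041. ant pupae: 1.25 > 1.041 → include.
Rate on top 2: 1.091. cutworms: 0.629 < 1.091 → exclude; stop.
Optimal diet: leatherjackets, ant pupae — 2 of 5 types.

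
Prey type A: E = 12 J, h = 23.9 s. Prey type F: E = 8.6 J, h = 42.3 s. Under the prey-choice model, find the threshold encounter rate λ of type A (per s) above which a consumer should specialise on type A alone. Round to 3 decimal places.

The zero-one rule: include type F iff E₂/h₂ > λE₁/(1+λh₁). Equality gives the switch point.
λE₁h₂ = E₂ + λE₂h₁ ⇒ λ = E₂/(E₁h₂ − E₂h₁) = 8.6/(507.6 − 205.5) = 0.02847 per s.

0.028 per s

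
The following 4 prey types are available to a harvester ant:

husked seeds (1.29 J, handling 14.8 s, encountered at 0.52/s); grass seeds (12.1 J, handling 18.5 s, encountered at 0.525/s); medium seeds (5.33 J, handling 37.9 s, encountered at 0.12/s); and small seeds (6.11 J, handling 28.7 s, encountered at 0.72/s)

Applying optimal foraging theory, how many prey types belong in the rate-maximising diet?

1

Profitabilities (E/h, J/s): grass seeds 0.654, small seeds 0.213, medium seeds 0.141, husked seeds 0.0872. Add prey in this order while the next type's profitability exceeds the intake rate on those already taken.
Rate on top 1: 0.593. small seeds: 0.213 < 0.593 → exclude; stop.
Optimal diet: grass seeds — 1 of 4 types.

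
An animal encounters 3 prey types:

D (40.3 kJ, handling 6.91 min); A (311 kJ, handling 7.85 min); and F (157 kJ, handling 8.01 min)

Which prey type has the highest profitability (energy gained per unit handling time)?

A

In descending order of E/h:
A: 311/7.85 = 39.6 kJ/min
F: 157/8.01 = 19.6 kJ/min
D: 40.3/6.91 = 5.83 kJ/min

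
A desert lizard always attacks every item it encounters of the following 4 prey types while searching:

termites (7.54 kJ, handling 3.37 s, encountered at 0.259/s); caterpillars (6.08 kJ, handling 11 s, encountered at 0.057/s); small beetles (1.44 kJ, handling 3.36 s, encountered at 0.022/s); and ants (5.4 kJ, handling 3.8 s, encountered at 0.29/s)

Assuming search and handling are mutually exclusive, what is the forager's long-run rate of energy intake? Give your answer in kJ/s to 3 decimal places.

1.060 kJ/s

R = (0.259×7.54 + 0.057×6.08 + 0.022×1.44 + 0.29×5.4) / (1 + 0.259×3.37 + 0.057×11 + 0.022×3.36 + 0.29×3.8) = 3.897/3.676 = 1.06 kJ/s.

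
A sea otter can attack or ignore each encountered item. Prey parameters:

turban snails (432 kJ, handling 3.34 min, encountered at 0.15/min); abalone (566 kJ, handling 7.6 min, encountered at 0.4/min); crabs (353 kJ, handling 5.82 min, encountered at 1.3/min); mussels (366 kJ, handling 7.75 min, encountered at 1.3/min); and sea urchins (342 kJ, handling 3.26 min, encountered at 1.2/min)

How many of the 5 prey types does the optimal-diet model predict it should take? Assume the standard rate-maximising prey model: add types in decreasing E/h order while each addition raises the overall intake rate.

2

Rank by E/h (kJ/min): turban snails 129, sea urchins 105, abalone 74.5, crabs 60.7, mussels 47.2. Include each in turn until the next type's E/h falls below the running intake rate.
Rate on top 1: 43.17. sea urchins: 105 > 43.17 → include.
Rate on top 2: 87.79. abalone: 74.5 < 87.79 → exclude; stop.
Optimal diet: turban snails, sea urchins — 2 of 5 types.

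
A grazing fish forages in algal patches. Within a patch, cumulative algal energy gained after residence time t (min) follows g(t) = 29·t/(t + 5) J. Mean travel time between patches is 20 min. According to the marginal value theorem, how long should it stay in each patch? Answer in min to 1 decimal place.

Maximise g(t)/(T+t): set derivative to zero → g'(t)(T+t) = g(t).
g'(t) = 29·5/(t + 5)². Setting 29·5/(t+5)² = 29t/[(t+5)(20+t)] gives 5(20+t) = t(t+5), so t² = 5×20 = 100.
t* = √100 = 10 min.

10.0 min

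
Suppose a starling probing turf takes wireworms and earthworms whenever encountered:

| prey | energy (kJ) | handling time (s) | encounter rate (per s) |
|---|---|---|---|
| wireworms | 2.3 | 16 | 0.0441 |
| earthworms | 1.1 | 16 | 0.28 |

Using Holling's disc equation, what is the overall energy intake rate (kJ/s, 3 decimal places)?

R = (0.0441×2.3 + 0.28×1.1) / (1 + 0.0441×16 + 0.28×16) = 0.4094/6.186 = 0.06619 kJ/s.

0.066 kJ/s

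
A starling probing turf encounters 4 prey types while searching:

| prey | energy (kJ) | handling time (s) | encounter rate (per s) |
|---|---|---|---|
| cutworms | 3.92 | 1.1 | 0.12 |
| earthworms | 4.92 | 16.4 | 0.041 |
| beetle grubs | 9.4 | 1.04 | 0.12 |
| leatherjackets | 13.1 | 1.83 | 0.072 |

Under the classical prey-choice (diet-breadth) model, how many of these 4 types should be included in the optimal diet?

3

E/h in descending order: beetle grubs 9.04, leatherjackets 7.16, cutworms 3.56, earthworms 0.3 kJ/s. The optimal diet is the largest prefix of this list for which every included type satisfies E_i/h_i > R on the types above it.
Rate on top 1: 1.003. leatherjackets: 7.16 > 1.003 → include.
Rate on top 2: 1.648. cutworms: 3.56 > 1.648 → include.
Rate on top 3: 1.83. earthworms: 0.3 < 1.83 → exclude; stop.
Optimal diet: beetle grubs, leatherjackets, cutworms — 3 of 4 types.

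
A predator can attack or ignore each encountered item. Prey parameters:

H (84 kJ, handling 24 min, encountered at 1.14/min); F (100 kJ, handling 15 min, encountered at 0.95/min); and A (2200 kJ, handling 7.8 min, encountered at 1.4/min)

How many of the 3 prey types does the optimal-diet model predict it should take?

E/h in descending order: A 282, F 6.67, H 3.5 kJ/min. The optimal diet is the largest prefix of this list for which every included type satisfies E_i/h_i > R on the types above it.
Rate on top 1: 258.4. F: 6.67 < 258.4 → exclude; stop.
Optimal diet: A — 1 of 3 types.

1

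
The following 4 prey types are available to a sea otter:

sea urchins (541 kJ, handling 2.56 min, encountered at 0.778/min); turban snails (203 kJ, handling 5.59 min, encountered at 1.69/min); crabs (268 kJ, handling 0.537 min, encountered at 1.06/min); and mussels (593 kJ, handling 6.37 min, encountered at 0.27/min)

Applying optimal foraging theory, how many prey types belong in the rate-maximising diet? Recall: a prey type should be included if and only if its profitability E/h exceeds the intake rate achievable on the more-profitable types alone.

E/h in descending order: crabs 499, sea urchins 211, mussels 93.1, turban snails 36.3 kJ/min. The optimal diet is the largest prefix of this list for which every included type satisfies E_i/h_i > R on the types above it.
Rate on top 1: 181. sea urchins: 211 > 181 → include.
Rate on top 2: 198. mussels: 93.1 < 198 → exclude; stop.
Optimal diet: crabs, sea urchins — 2 of 4 types.

2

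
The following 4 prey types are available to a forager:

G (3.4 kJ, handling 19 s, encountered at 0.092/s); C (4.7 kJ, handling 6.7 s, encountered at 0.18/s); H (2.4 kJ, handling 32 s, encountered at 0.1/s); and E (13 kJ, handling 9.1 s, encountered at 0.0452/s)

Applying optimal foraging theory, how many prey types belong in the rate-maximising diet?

2

E/h in descending order: E 1.43, C 0.701, G 0.179, H 0.075 kJ/s. The optimal diet is the largest prefix of this list for which every included type satisfies E_i/h_i > R on the types above it.
Rate on top 1: 0.4163. C: 0.701 > 0.4163 → include.
Rate on top 2: 0.5477. G: 0.179 < 0.5477 → exclude; stop.
Optimal diet: E, C — 2 of 4 types.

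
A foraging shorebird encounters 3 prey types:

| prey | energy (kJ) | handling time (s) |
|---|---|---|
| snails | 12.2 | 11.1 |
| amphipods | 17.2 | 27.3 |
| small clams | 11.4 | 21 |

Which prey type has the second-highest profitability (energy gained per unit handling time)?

In descending order of E/h:
snails: 12.2/11.1 = 1.1 kJ/s
amphipods: 17.2/27.3 = 0.63 kJ/s
small clams: 11.4/21 = 0.543 kJ/s

amphipods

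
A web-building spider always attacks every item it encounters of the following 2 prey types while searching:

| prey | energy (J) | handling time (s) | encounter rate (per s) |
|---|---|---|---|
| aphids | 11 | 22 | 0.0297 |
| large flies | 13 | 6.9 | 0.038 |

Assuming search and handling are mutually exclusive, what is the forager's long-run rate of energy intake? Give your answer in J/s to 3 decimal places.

R = (0.0297×11 + 0.038×13) / (1 + 0.0297×22 + 0.038×6.9) = 0.8207/1.916 = 0.4284 J/s.

0.428 J/s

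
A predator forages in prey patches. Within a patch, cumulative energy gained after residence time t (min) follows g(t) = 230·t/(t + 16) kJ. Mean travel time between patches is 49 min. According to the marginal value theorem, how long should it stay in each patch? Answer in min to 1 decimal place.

Optimal t* satisfies g'(t*) = g(t*)/(T + t*).
g'(t) = 230·16/(t + 16)². Setting 230·16/(t+16)² = 230t/[(t+16)(49+t)] gives 16(49+t) = t(t+16), so t² = 16×49 = 784.
t* = √784 = 28 min.

28.0 min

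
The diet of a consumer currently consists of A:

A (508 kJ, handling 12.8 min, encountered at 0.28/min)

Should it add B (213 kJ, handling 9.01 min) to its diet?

No

On A alone, R = ΣλE/(1+Σλh) = 142.2/4.584 = 31.03 kJ/min.
Profitability of B: 213/9.01 = 23.64 kJ/min.
Since 23.64 < R, time spent handling B is better spent searching.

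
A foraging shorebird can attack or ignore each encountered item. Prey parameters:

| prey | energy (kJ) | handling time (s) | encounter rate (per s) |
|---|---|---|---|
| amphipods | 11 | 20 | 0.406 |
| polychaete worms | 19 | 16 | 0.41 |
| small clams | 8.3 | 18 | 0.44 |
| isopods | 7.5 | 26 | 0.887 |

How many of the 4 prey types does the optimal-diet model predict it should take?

1

Profitabilities (E/h, kJ/s): polychaete worms 1.19, amphipods 0.55, small clams 0.461, isopods 0.288. Add prey in this order while the next type's profitability exceeds the intake rate on those already taken.
Rate on top 1: 1.03. amphipods: 0.55 < 1.03 → exclude; stop.
Optimal diet: polychaete worms — 1 of 4 types.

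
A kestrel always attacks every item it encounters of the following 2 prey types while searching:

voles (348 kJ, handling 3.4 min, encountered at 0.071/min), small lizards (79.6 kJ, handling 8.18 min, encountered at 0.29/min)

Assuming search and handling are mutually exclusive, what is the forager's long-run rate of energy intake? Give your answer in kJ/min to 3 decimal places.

Energy encountered per unit search time: 0.071×348 + 0.29×79.6 = 47.79 kJ/min.
Handling time per unit search time: 0.071×3.4 + 0.29×8.18 = 2.614.
Rate = 47.79/(1 + 2.614) = 13.23 kJ/min.

13.226 kJ/min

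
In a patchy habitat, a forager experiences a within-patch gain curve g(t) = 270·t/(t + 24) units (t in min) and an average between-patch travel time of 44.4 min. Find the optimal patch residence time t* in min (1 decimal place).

32.6 min

By the marginal value theorem, leave when the instantaneous gain rate g'(t) equals the habitat-wide average g(t)/(T + t).
g'(t) = 270·24/(t + 24)². Setting 270·24/(t+24)² = 270t/[(t+24)(44.4+t)] gives 24(44.4+t) = t(t+24), so t² = 24×44.4 = 1066.
t* = √1066 = 32.64 min.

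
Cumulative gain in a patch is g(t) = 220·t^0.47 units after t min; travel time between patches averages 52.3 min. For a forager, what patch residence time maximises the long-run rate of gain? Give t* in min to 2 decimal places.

46.38 min

Optimal t* satisfies g'(t*) = g(t*)/(T + t*).
g'(t) = 0.47·220·t^-0.53. Setting 0.47·220·t^-0.53 = 220·t^0.47/(52.3+t) gives 0.47(52.3+t) = t, so 0.53·t = 0.47×52.3.
t* = 0.47×52.3/0.53 = 46.38 min.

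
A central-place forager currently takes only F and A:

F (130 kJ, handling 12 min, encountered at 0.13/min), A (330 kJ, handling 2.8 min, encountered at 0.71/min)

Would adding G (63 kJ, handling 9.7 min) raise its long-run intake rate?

On F and A alone, R = ΣλE/(1+Σλh) = 251.2/4.548 = 55.23 kJ/min.
Profitability of G: 63/9.7 = 6.495 kJ/min.
6.495 < 55.23, so adding G would lower the average — exclude it.

No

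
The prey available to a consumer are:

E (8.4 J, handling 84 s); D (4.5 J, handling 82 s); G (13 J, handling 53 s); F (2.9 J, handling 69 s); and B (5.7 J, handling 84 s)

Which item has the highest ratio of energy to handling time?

G

In descending order of E/h:
G: 13/53 = 0.245 J/s
E: 8.4/84 = 0.1 J/s
B: 5.7/84 = 0.0679 J/s
D: 4.5/82 = 0.0549 J/s
F: 2.9/69 = 0.042 J/s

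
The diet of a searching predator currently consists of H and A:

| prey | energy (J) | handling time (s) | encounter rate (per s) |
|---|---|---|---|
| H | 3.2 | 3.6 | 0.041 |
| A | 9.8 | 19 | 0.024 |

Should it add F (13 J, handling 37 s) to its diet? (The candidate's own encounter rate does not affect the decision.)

Current rate: (0.041×3.2 + 0.024×9.8)/(1 + 0.041×3.6 + 0.024×19) = 0.2285 J/s.
F: E/h = 13/37 = 0.3514 J/s.
0.3514 > 0.2285, so adding F raises the average — include it.

Yes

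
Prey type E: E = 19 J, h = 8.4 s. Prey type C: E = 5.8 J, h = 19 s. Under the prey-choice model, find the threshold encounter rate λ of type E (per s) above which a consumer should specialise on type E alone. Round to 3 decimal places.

At the threshold, the rate on type E alone equals the profitability of type C: λ·19/(1 + λ·8.4) = 5.8/19 = 0.3053.
Rearranging, λ(19 − 0.3053×8.4) = 0.3053, so λ = 0.3053/16.44 = 0.01857 per s.

0.019 per s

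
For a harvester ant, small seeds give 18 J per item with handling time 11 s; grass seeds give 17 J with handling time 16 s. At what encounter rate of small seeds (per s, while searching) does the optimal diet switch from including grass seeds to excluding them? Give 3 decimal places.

Drop grass seeds once their profitability E₂/h₂ falls below the rate achievable on small seeds alone: E₂/h₂ = λE₁/(1 + λh₁).
Solve for λ: λE₁h₂ = E₂(1 + λh₁) → λ(E₁h₂ − E₂h₁) = E₂ → λ = E₂/(E₁h₂ − E₂h₁).
λ = 17/(18×16 − 17×11) = 17/101 = 0.1683 per s.

0.168 per s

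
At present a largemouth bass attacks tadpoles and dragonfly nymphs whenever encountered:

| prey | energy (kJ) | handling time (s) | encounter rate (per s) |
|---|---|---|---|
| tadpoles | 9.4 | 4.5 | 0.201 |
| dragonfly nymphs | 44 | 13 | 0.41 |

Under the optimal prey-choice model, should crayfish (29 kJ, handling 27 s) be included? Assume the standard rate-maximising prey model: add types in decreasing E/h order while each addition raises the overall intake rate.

Intake rate on the current diet: R = (0.201×9.4 + 0.41×44) / (1 + 0.201×4.5 + 0.41×13) = 19.93/7.235 = 2.755 kJ/s.
crayfish: E/h = 29/27 = 1.074 kJ/s.
1.074 < 2.755, so adding crayfish would lower the average — exclude it.

No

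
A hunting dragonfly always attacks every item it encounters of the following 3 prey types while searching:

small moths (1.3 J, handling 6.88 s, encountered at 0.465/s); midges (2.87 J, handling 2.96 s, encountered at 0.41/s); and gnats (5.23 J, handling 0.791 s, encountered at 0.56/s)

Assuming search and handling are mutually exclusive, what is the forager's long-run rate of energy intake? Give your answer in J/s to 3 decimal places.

Energy encountered per unit search time: 0.465×1.3 + 0.41×2.87 + 0.56×5.23 = 4.71 J/s.
Handling time per unit search time: 0.465×6.88 + 0.41×2.96 + 0.56×0.791 = 4.856.
Rate = 4.71/(1 + 4.856) = 0.8043 J/s.

0.804 J/s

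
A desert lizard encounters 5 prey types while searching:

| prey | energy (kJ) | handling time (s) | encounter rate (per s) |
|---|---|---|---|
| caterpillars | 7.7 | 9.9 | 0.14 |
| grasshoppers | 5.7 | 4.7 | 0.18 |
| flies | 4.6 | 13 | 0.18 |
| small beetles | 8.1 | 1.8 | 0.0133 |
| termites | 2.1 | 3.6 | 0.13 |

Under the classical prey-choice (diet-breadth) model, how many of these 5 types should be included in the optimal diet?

3

Rank by E/h (kJ/s): small beetles 4.5, grasshoppers 1.21, caterpillars 0.778, termites 0.583, flies 0.354. Include each in turn until the next type's E/h falls below the running intake rate.
Rate on top 1: 0.1052. grasshoppers: 1.21 > 0.1052 → include.
Rate on top 2: 0.6063. caterpillars: 0.778 > 0.6063 → include.
Rate on top 3: 0.6793. termites: 0.583 < 0.6793 → exclude; stop.
Optimal diet: small beetles, grasshoppers, caterpillars — 3 of 5 types.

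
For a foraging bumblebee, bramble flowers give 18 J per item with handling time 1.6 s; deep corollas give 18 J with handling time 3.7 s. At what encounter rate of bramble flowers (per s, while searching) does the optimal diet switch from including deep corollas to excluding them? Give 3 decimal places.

0.476 per s

Drop deep corollas once their profitability E₂/h₂ falls below the rate achievable on bramble flowers alone: E₂/h₂ = λE₁/(1 + λh₁).
Solve for λ: λE₁h₂ = E₂(1 + λh₁) → λ(E₁h₂ − E₂h₁) = E₂ → λ = E₂/(E₁h₂ − E₂h₁).
λ = 18/(18×3.7 − 18×1.6) = 18/37.8 = 0.4762 per s.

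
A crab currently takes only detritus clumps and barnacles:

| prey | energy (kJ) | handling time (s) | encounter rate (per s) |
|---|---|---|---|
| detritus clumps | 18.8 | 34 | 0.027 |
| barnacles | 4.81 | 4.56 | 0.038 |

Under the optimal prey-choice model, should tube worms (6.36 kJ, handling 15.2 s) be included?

Intake rate on the current diet: R = (0.027×18.8 + 0.038×4.81) / (1 + 0.027×34 + 0.038×4.56) = 0.6904/2.091 = 0.3301 kJ/s.
tube worms: E/h = 6.36/15.2 = 0.4184 kJ/s.
0.4184 > 0.3301, so adding tube worms raises the average — include it.

Yes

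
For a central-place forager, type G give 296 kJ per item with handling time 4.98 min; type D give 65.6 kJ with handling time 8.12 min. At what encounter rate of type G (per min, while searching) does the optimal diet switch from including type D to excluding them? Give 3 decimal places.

At the threshold, the rate on type G alone equals the profitability of type D: λ·296/(1 + λ·4.98) = 65.6/8.12 = 8.079.
Rearranging, λ(296 − 8.079×4.98) = 8.079, so λ = 8.079/255.8 = 0.03159 per min.

0.032 per min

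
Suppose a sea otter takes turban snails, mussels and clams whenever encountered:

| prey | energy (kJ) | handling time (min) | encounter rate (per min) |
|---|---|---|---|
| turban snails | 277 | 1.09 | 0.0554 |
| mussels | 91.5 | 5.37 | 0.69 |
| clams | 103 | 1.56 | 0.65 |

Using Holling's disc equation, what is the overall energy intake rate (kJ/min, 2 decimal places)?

25.16 kJ/min

Energy encountered per unit search time: 0.0554×277 + 0.69×91.5 + 0.65×103 = 145.4 kJ/min.
Handling time per unit search time: 0.0554×1.09 + 0.69×5.37 + 0.65×1.56 = 4.78.
Rate = 145.4/(1 + 4.78) = 25.16 kJ/min.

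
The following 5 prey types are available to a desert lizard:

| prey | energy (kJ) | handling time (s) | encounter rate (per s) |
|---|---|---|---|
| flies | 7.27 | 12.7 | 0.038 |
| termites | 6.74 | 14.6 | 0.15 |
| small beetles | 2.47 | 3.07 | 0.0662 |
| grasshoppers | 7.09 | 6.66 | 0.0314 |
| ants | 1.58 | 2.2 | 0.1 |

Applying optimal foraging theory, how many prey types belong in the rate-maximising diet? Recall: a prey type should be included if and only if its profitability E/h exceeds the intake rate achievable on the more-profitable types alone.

5

E/h in descending order: grasshoppers 1.06, small beetles 0.805, ants 0.718, flies 0.572, termites 0.462 kJ/s. The optimal diet is the largest prefix of this list for which every included type satisfies E_i/h_i > R on the types above it.
Rate on top 1: 0.1841. small beetles: 0.805 > 0.1841 → include.
Rate on top 2: 0.2734. ants: 0.718 > 0.2734 → include.
Rate on top 3: 0.3333. flies: 0.572 > 0.3333 → include.
Rate on top 4: 0.3879. termites: 0.462 > 0.3879 → include.
Optimal diet: grasshoppers, small beetles, ants, flies, termites — 5 of 5 types.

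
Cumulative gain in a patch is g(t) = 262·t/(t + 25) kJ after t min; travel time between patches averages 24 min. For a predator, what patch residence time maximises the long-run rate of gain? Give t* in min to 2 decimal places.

24.49 min

By the marginal value theorem, leave when the instantaneous gain rate g'(t) equals the habitat-wide average g(t)/(T + t).
g'(t) = 262·25/(t + 25)². Setting 262·25/(t+25)² = 262t/[(t+25)(24+t)] gives 25(24+t) = t(t+25), so t² = 25×24 = 600.
t* = √600 = 24.49 min.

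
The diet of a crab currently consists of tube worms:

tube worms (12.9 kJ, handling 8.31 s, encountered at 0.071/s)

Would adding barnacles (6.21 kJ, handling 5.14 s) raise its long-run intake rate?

Current rate: (0.071×12.9)/(1 + 0.071×8.31) = 0.576 kJ/s.
Profitability of barnacles: 6.21/5.14 = 1.208 kJ/s.
Since 1.208 > R, including barnacles increases the long-run rate.

Yes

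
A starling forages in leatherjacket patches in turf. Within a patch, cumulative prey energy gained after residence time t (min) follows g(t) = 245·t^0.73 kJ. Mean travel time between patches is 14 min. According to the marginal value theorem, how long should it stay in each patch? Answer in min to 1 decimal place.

By the marginal value theorem, leave when the instantaneous gain rate g'(t) equals the habitat-wide average g(t)/(T + t).
g'(t) = 0.73·245·t^-0.27. Setting 0.73·245·t^-0.27 = 245·t^0.73/(14+t) gives 0.73(14+t) = t, so 0.27·t = 0.73×14.
t* = 0.73×14/0.27 = 37.85 min.

37.9 min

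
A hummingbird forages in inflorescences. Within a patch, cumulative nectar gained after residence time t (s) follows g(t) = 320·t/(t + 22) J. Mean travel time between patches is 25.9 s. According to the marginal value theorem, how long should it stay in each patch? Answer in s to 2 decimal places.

23.87 s

Optimal t* satisfies g'(t*) = g(t*)/(T + t*).
g'(t) = 320·22/(t + 22)². Setting 320·22/(t+22)² = 320t/[(t+22)(25.9+t)] gives 22(25.9+t) = t(t+22), so t² = 22×25.9 = 569.8.
t* = √569.8 = 23.87 s.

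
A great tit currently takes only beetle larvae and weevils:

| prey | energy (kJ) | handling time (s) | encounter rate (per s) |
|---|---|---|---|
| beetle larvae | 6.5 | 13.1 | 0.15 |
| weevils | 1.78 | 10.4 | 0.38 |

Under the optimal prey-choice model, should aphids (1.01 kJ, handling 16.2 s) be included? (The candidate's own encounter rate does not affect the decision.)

On beetle larvae and weevils alone, R = ΣλE/(1+Σλh) = 1.651/6.917 = 0.2387 kJ/s.
Profitability of aphids: 1.01/16.2 = 0.06235 kJ/s.
0.06235 < 0.2387, so adding aphids would lower the average — exclude it.

No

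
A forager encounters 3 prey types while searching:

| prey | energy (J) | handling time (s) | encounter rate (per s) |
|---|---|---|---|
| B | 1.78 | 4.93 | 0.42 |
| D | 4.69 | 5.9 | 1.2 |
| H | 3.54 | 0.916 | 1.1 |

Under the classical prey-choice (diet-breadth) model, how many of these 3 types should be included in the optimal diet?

Rank by E/h (J/s): H 3.86, D 0.795, B 0.361. Include each in turn until the next type's E/h falls below the running intake rate.
Rate on top 1: 1.94. D: 0.795 < 1.94 → exclude; stop.
Optimal diet: H — 1 of 3 types.

1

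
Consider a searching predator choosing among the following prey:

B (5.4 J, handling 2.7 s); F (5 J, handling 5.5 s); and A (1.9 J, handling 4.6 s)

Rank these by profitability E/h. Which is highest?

B

Profitability E/h (J/s): B = 5.4/2.7 = 2, F = 5/5.5 = 0.909, A = 1.9/4.6 = 0.413.
Ranked: B > F > A.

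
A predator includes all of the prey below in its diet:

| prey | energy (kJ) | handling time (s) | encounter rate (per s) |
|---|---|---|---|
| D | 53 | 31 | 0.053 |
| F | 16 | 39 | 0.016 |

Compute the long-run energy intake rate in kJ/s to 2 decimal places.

Energy encountered per unit search time: 0.053×53 + 0.016×16 = 3.065 kJ/s.
Handling time per unit search time: 0.053×31 + 0.016×39 = 2.267.
Rate = 3.065/(1 + 2.267) = 0.9382 kJ/s.

0.94 kJ/s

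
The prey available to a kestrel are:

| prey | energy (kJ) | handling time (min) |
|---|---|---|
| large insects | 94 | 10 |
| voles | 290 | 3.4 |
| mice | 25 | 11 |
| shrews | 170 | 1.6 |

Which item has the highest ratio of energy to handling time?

Profitability E/h (kJ/min): large insects = 94/10 = 9.4, voles = 290/3.4 = 85.3, mice = 25/11 = 2.27, shrews = 170/1.6 = 106.
Ranked: shrews > voles > large insects > mice.

shrews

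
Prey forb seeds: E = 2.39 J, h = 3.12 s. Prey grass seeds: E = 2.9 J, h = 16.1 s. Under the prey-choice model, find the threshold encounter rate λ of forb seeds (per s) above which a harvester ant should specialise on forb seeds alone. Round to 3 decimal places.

0.099 per s

At the threshold, the rate on forb seeds alone equals the profitability of grass seeds: λ·2.39/(1 + λ·3.12) = 2.9/16.1 = 0.1801.
Rearranging, λ(2.39 − 0.1801×3.12) = 0.1801, so λ = 0.1801/1.828 = 0.09854 per s.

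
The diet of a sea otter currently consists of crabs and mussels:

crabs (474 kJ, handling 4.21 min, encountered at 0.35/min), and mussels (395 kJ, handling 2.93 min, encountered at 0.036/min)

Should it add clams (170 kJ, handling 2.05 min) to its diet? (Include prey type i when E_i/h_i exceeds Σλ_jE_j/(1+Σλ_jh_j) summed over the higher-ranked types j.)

Intake rate on the current diet: R = (0.35×474 + 0.036×395) / (1 + 0.35×4.21 + 0.036×2.93) = 180.1/2.579 = 69.84 kJ/min.
clams: E/h = 170/2.05 = 82.93 kJ/min.
82.93 > 69.84, so adding clams raises the average — include it.

Yes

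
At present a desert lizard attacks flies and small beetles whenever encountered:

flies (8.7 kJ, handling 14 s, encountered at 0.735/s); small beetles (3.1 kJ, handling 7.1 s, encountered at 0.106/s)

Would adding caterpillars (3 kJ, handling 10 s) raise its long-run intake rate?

No

Current rate: (0.735×8.7 + 0.106×3.1)/(1 + 0.735×14 + 0.106×7.1) = 0.5583 kJ/s.
caterpillars: E/h = 3/10 = 0.3 kJ/s.
0.3 < 0.5583, so adding caterpillars would lower the average — exclude it.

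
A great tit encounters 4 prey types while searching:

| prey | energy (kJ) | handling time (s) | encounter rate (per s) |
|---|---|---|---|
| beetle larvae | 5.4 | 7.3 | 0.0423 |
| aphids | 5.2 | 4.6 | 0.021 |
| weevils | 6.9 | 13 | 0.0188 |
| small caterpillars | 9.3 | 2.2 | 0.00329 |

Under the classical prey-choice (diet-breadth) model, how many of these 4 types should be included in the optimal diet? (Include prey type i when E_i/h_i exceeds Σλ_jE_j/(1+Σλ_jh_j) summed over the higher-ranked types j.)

Rank by E/h (kJ/s): small caterpillars 4.23, aphids 1.13, beetle larvae 0.74, weevils 0.531. Include each in turn until the next type's E/h falls below the running intake rate.
Rate on top 1: 0.03038. aphids: 1.13 > 0.03038 → include.
Rate on top 2: 0.1266. beetle larvae: 0.74 > 0.1266 → include.
Rate on top 3: 0.2607. weevils: 0.531 > 0.2607 → include.
Optimal diet: small caterpillars, aphids, beetle larvae, weevils — 4 of 4 types.

4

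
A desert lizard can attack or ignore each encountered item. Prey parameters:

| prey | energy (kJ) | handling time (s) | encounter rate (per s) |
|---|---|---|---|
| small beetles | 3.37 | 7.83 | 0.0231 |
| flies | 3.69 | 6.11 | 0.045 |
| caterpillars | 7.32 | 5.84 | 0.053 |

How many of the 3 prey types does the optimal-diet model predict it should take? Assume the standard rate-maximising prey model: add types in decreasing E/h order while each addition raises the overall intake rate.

E/h in descending order: caterpillars 1.25, flies 0.604, small beetles 0.43 kJ/s. The optimal diet is the largest prefix of this list for which every included type satisfies E_i/h_i > R on the types above it.
Rate on top 1: 0.2963. flies: 0.604 > 0.2963 → include.
Rate on top 2: 0.3497. small beetles: 0.43 > 0.3497 → include.
Optimal diet: caterpillars, flies, small beetles — 3 of 3 types.

3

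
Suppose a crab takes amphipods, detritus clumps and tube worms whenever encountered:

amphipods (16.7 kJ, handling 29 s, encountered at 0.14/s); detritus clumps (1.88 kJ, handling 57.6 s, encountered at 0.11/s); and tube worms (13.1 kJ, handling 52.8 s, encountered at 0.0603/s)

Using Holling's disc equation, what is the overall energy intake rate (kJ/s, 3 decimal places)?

0.229 kJ/s

Energy encountered per unit search time: 0.14×16.7 + 0.11×1.88 + 0.0603×13.1 = 3.335 kJ/s.
Handling time per unit search time: 0.14×29 + 0.11×57.6 + 0.0603×52.8 = 13.58.
Rate = 3.335/(1 + 13.58) = 0.2287 kJ/s.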